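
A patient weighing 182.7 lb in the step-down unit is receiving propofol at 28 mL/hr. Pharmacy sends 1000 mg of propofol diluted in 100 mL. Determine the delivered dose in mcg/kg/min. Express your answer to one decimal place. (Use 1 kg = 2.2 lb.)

Weight = 182.7 lb ÷ 2.2 lb/kg = 83.04545 kg
Concentration = 1000 mg ÷ 100 mL = 10 mg/mL = 10000 mcg/mL
Drug rate = 28 mL/hr × 10000 mcg/mL = 280000 mcg/hr
280000 mcg/hr ÷ 60 min/hr = 4666.667 mcg/min
4666.667 mcg/min ÷ 83.04545 kg = 56.19413 mcg/kg/min

56.2 mcg/kg/min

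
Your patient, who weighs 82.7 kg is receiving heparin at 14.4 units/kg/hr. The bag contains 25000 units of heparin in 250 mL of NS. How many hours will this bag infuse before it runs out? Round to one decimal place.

Dose = 14.4 units/kg/hr × 82.7 kg = 1190.88 units/hr
Concentration = 25000 units ÷ 250 mL = 100 units/mL
Rate = 1190.88 units/hr ÷ 100 units/mL = 11.9088 mL/hr
Duration = 250 mL ÷ 11.9088 mL/hr = 20.99288 hr

21.0 hours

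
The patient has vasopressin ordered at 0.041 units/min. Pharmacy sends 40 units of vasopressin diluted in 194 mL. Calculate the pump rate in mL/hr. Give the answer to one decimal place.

11.9 mL/hr

0.041 units/min × 60 min/hr = 2.46 units/hr
Concentration = 40 units ÷ 194 mL = 0.2061856 units/mL
Rate = 2.46 units/hr ÷ 0.2061856 units/mL = 11.931 mL/hr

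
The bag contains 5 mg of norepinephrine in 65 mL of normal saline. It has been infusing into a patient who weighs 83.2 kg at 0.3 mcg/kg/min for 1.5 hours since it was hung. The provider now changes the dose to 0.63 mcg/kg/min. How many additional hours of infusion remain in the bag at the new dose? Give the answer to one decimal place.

0.9 hours

Initial rate:
Dose = 0.3 mcg/kg/min × 83.2 kg = 24.96 mcg/min
24.96 mcg/min × 60 min/hr = 1497.6 mcg/hr
Concentration = 5 mg ÷ 65 mL = 0.07692308 mg/mL = 76.92308 mcg/mL
Rate = 1497.6 mcg/hr ÷ 76.92308 mcg/mL = 19.4688 mL/hr
Volume infused so far = 19.4688 mL/hr × 1.5 hr = 29.2032 mL
Volume remaining = 65 − 29.2032 = 35.7968 mL
New rate:
Dose = 0.63 mcg/kg/min × 83.2 kg = 52.416 mcg/min
52.416 mcg/min × 60 min/hr = 3144.96 mcg/hr
Rate = 3144.96 mcg/hr ÷ 76.92308 mcg/mL = 40.88448 mL/hr
Time remaining = 35.7968 mL ÷ 40.88448 mL/hr = 0.8755596 hr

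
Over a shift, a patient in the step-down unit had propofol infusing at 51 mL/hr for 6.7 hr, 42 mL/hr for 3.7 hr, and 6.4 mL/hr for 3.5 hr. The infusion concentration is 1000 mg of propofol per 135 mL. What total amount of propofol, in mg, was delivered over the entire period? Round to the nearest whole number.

3848 mg

Concentration = 1000 mg ÷ 135 mL = 7.407407 mg/mL
Stage 1: 51 mL/hr × 6.7 hr = 341.7 mL → 341.7 mL × 7.407407 mg/mL = 2531.111 mg
Stage 2: 42 mL/hr × 3.7 hr = 155.4 mL → 155.4 mL × 7.407407 mg/mL = 1151.111 mg
Stage 3: 6.4 mL/hr × 3.5 hr = 22.4 mL → 22.4 mL × 7.407407 mg/mL = 165.9259 mg
Total = 2531.111 + 1151.111 + 165.9259 = 3848.148 mg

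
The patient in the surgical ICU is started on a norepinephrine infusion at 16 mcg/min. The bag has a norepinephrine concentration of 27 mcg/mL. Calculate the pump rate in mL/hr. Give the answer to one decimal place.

35.6 mL/hr

16 mcg/min × 60 min/hr = 960 mcg/hr
Rate = 960 mcg/hr ÷ 27 mcg/mL = 35.55556 mL/hr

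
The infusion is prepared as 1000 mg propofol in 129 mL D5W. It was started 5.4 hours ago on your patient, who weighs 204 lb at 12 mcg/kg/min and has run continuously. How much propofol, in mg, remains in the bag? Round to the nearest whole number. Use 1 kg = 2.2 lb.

639 mg

Weight = 204 lb ÷ 2.2 lb/kg = 92.72727 kg
Dose = 12 mcg/kg/min × 92.72727 kg = 1112.727 mcg/min
1112.727 mcg/min × 60 min/hr = 66763.64 mcg/hr
Concentration = 1000 mg ÷ 129 mL = 7.751938 mg/mL = 7751.938 mcg/mL
Rate = 66763.64 mcg/hr ÷ 7751.938 mcg/mL = 8.612509 mL/hr
Volume infused = 8.612509 mL/hr × 5.4 hr = 46.50755 mL
Volume remaining = 129 − 46.50755 = 82.49245 mL
Drug remaining = 82.49245 mL × 7751.938 mcg/mL = 639476.4 mcg = 639.4764 mg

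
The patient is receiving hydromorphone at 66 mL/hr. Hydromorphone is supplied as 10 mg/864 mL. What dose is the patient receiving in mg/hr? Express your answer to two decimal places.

0.76 mg/hr

Concentration = 10 mg ÷ 864 mL = 0.01157407 mg/mL
Drug rate = 66 mL/hr × 0.01157407 mg/mL = 0.7638889 mg/hr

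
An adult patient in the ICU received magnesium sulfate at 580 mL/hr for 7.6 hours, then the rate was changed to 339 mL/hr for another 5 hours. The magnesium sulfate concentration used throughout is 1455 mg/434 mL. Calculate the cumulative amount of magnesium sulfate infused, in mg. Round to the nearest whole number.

20461 mg

Concentration = 1455 mg ÷ 434 mL = 3.352535 mg/mL
Stage 1: 580 mL/hr × 7.6 hr = 4408 mL → 4408 mL × 3.352535 mg/mL = 14777.97 mg
Stage 2: 339 mL/hr × 5 hr = 1695 mL → 1695 mL × 3.352535 mg/mL = 5682.546 mg
Total = 14777.97 + 5682.546 = 20460.52 mg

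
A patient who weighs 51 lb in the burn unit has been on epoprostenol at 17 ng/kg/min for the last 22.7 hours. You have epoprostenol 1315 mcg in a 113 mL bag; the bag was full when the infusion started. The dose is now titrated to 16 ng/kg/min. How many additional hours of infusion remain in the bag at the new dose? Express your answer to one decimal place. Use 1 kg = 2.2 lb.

Initial rate:
Weight = 51 lb ÷ 2.2 lb/kg = 23.18182 kg
Dose = 17 ng/kg/min × 23.18182 kg = 394.0909 ng/min
394.0909 ng/min × 60 min/hr = 23645.45 ng/hr
Concentration = 1315 mcg ÷ 113 mL = 11.63717 mcg/mL = 11637.17 ng/mL
Rate = 23645.45 ng/hr ÷ 11637.17 ng/mL = 2.031891 mL/hr
Volume infused so far = 2.031891 mL/hr × 22.7 hr = 46.12392 mL
Volume remaining = 113 − 46.12392 = 66.87608 mL
New rate:
Dose = 16 ng/kg/min × 23.18182 kg = 370.9091 ng/min
370.9091 ng/min × 60 min/hr = 22254.55 ng/hr
Rate = 22254.55 ng/hr ÷ 11637.17 ng/mL = 1.912368 mL/hr
Time remaining = 66.87608 mL ÷ 1.912368 mL/hr = 34.9703 hr

35.0 hours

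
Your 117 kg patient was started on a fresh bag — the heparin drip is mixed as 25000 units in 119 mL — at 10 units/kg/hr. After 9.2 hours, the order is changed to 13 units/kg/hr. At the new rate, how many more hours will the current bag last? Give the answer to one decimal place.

Initial rate:
Dose = 10 units/kg/hr × 117 kg = 1170 units/hr
Concentration = 25000 units ÷ 119 mL = 210.084 units/mL
Rate = 1170 units/hr ÷ 210.084 units/mL = 5.5692 mL/hr
Volume infused so far = 5.5692 mL/hr × 9.2 hr = 51.23664 mL
Volume remaining = 119 − 51.23664 = 67.76336 mL
New rate:
Dose = 13 units/kg/hr × 117 kg = 1521 units/hr
Rate = 1521 units/hr ÷ 210.084 units/mL = 7.23996 mL/hr
Time remaining = 67.76336 mL ÷ 7.23996 mL/hr = 9.359632 hr

9.4 hours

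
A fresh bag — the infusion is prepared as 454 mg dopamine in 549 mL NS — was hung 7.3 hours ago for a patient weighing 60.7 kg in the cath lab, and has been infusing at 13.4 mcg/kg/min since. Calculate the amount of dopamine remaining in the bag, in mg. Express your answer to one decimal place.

Dose = 13.4 mcg/kg/min × 60.7 kg = 813.38 mcg/min
813.38 mcg/min × 60 min/hr = 48802.8 mcg/hr
Concentration = 454 mg ÷ 549 mL = 0.8269581 mg/mL = 826.9581 mcg/mL
Rate = 48802.8 mcg/hr ÷ 826.9581 mcg/mL = 59.01484 mL/hr
Volume infused = 59.01484 mL/hr × 7.3 hr = 430.8083 mL
Volume remaining = 549 − 430.8083 = 118.1917 mL
Drug remaining = 118.1917 mL × 826.9581 mcg/mL = 97739.56 mcg = 97.73956 mg

97.7 mg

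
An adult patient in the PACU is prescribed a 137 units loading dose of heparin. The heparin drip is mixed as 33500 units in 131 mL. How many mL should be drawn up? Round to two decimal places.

0.54 mL

Concentration = 33500 units ÷ 131 mL = 255.7252 units/mL
Volume = 137 units ÷ 255.7252 units/mL = 0.5357313 mL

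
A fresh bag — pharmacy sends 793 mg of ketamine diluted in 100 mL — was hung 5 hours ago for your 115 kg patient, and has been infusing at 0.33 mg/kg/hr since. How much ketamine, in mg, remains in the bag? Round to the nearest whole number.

603 mg

Dose = 0.33 mg/kg/hr × 115 kg = 37.95 mg/hr
Concentration = 793 mg ÷ 100 mL = 7.93 mg/mL
Rate = 37.95 mg/hr ÷ 7.93 mg/mL = 4.785624 mL/hr
Volume infused = 4.785624 mL/hr × 5 hr = 23.92812 mL
Volume remaining = 100 − 23.92812 = 76.07188 mL
Drug remaining = 76.07188 mL × 7.93 mg/mL = 603.25 mg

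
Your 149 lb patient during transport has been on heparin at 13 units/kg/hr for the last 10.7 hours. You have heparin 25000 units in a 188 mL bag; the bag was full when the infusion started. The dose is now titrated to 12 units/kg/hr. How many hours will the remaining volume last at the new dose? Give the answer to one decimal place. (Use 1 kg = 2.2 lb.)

Initial rate:
Weight = 149 lb ÷ 2.2 lb/kg = 67.72727 kg
Dose = 13 units/kg/hr × 67.72727 kg = 880.4545 units/hr
Concentration = 25000 units ÷ 188 mL = 132.9787 units/mL
Rate = 880.4545 units/hr ÷ 132.9787 units/mL = 6.621018 mL/hr
Volume infused so far = 6.621018 mL/hr × 10.7 hr = 70.84489 mL
Volume remaining = 188 − 70.84489 = 117.1551 mL
New rate:
Dose = 12 units/kg/hr × 67.72727 kg = 812.7273 units/hr
Rate = 812.7273 units/hr ÷ 132.9787 units/mL = 6.111709 mL/hr
Time remaining = 117.1551 mL ÷ 6.111709 mL/hr = 19.16896 hr

19.2 hours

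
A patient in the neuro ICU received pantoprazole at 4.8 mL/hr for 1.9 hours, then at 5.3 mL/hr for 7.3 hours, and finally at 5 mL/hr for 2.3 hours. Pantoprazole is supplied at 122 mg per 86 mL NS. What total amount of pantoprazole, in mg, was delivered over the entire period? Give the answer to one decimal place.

Concentration = 122 mg ÷ 86 mL = 1.418605 mg/mL
Stage 1: 4.8 mL/hr × 1.9 hr = 9.12 mL → 9.12 mL × 1.418605 mg/mL = 12.93767 mg
Stage 2: 5.3 mL/hr × 7.3 hr = 38.69 mL → 38.69 mL × 1.418605 mg/mL = 54.88581 mg
Stage 3: 5 mL/hr × 2.3 hr = 11.5 mL → 11.5 mL × 1.418605 mg/mL = 16.31395 mg
Total = 12.93767 + 54.88581 + 16.31395 = 84.13744 mg

84.1 mg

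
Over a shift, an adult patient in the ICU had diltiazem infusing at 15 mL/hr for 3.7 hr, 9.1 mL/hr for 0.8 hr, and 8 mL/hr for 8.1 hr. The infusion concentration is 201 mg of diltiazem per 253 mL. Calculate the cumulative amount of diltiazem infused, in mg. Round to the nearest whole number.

Concentration = 201 mg ÷ 253 mL = 0.7944664 mg/mL
Stage 1: 15 mL/hr × 3.7 hr = 55.5 mL → 55.5 mL × 0.7944664 mg/mL = 44.09289 mg
Stage 2: 9.1 mL/hr × 0.8 hr = 7.28 mL → 7.28 mL × 0.7944664 mg/mL = 5.783715 mg
Stage 3: 8 mL/hr × 8.1 hr = 64.8 mL → 64.8 mL × 0.7944664 mg/mL = 51.48142 mg
Total = 44.09289 + 5.783715 + 51.48142 = 101.358 mg

101 mg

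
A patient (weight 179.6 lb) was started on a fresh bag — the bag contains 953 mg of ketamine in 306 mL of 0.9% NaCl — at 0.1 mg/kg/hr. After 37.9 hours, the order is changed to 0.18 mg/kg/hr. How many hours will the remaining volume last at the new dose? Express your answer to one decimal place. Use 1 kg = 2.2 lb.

43.8 hours

Initial rate:
Weight = 179.6 lb ÷ 2.2 lb/kg = 81.63636 kg
Dose = 0.1 mg/kg/hr × 81.63636 kg = 8.163636 mg/hr
Concentration = 953 mg ÷ 306 mL = 3.114379 mg/mL
Rate = 8.163636 mg/hr ÷ 3.114379 mg/mL = 2.621273 mL/hr
Volume infused so far = 2.621273 mL/hr × 37.9 hr = 99.34623 mL
Volume remaining = 306 − 99.34623 = 206.6538 mL
New rate:
Dose = 0.18 mg/kg/hr × 81.63636 kg = 14.69455 mg/hr
Rate = 14.69455 mg/hr ÷ 3.114379 mg/mL = 4.718291 mL/hr
Time remaining = 206.6538 mL ÷ 4.718291 mL/hr = 43.79844 hr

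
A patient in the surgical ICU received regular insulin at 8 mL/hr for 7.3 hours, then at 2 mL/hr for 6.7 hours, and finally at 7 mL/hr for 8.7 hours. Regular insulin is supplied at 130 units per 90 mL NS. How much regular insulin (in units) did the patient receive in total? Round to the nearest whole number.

192 units

Concentration = 130 units ÷ 90 mL = 1.444444 units/mL
Stage 1: 8 mL/hr × 7.3 hr = 58.4 mL → 58.4 mL × 1.444444 units/mL = 84.35556 units
Stage 2: 2 mL/hr × 6.7 hr = 13.4 mL → 13.4 mL × 1.444444 units/mL = 19.35556 units
Stage 3: 7 mL/hr × 8.7 hr = 60.9 mL → 60.9 mL × 1.444444 units/mL = 87.96667 units
Total = 84.35556 + 19.35556 + 87.96667 = 191.6778 units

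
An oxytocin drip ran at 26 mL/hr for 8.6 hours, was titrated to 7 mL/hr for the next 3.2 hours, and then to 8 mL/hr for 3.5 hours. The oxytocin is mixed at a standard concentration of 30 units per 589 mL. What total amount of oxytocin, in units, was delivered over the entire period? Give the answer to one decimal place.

Concentration = 30 units ÷ 589 mL = 0.05093379 units/mL
Stage 1: 26 mL/hr × 8.6 hr = 223.6 mL → 223.6 mL × 0.05093379 units/mL = 11.38879 units
Stage 2: 7 mL/hr × 3.2 hr = 22.4 mL → 22.4 mL × 0.05093379 units/mL = 1.140917 units
Stage 3: 8 mL/hr × 3.5 hr = 28 mL → 28 mL × 0.05093379 units/mL = 1.426146 units
Total = 11.38879 + 1.140917 + 1.426146 = 13.95586 units

14.0 units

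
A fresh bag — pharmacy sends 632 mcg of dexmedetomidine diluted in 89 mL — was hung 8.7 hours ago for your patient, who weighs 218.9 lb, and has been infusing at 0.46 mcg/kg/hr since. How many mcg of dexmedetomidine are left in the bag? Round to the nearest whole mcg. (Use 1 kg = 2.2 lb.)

Weight = 218.9 lb ÷ 2.2 lb/kg = 99.5 kg
Dose = 0.46 mcg/kg/hr × 99.5 kg = 45.77 mcg/hr
Concentration = 632 mcg ÷ 89 mL = 7.101124 mcg/mL
Rate = 45.77 mcg/hr ÷ 7.101124 mcg/mL = 6.445459 mL/hr
Volume infused = 6.445459 mL/hr × 8.7 hr = 56.07549 mL
Volume remaining = 89 − 56.07549 = 32.92451 mL
Drug remaining = 32.92451 mL × 7.101124 mcg/mL = 233.801 mcg

234 mcg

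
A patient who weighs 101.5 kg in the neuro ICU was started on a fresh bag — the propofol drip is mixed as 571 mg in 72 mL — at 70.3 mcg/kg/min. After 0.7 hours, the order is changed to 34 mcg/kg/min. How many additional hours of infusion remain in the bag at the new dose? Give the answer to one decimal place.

1.3 hours

Initial rate:
Dose = 70.3 mcg/kg/min × 101.5 kg = 7135.45 mcg/min
7135.45 mcg/min × 60 min/hr = 428127 mcg/hr
Concentration = 571 mg ÷ 72 mL = 7.930556 mg/mL = 7930.556 mcg/mL
Rate = 428127 mcg/hr ÷ 7930.556 mcg/mL = 53.98449 mL/hr
Volume infused so far = 53.98449 mL/hr × 0.7 hr = 37.78914 mL
Volume remaining = 72 − 37.78914 = 34.21086 mL
New rate:
Dose = 34 mcg/kg/min × 101.5 kg = 3451 mcg/min
3451 mcg/min × 60 min/hr = 207060 mcg/hr
Rate = 207060 mcg/hr ÷ 7930.556 mcg/mL = 26.10914 mL/hr
Time remaining = 34.21086 mL ÷ 26.10914 mL/hr = 1.310302 hr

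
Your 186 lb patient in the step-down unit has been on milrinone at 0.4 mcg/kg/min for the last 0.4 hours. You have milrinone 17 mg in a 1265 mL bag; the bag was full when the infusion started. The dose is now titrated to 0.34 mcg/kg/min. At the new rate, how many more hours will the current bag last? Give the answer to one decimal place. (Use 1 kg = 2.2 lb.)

Initial rate:
Weight = 186 lb ÷ 2.2 lb/kg = 84.54545 kg
Dose = 0.4 mcg/kg/min × 84.54545 kg = 33.81818 mcg/min
33.81818 mcg/min × 60 min/hr = 2029.091 mcg/hr
Concentration = 17 mg ÷ 1265 mL = 0.01343874 mg/mL = 13.43874 mcg/mL
Rate = 2029.091 mcg/hr ÷ 13.43874 mcg/mL = 150.9882 mL/hr
Volume infused so far = 150.9882 mL/hr × 0.4 hr = 60.39529 mL
Volume remaining = 1265 − 60.39529 = 1204.605 mL
New rate:
Dose = 0.34 mcg/kg/min × 84.54545 kg = 28.74545 mcg/min
28.74545 mcg/min × 60 min/hr = 1724.727 mcg/hr
Rate = 1724.727 mcg/hr ÷ 13.43874 mcg/mL = 128.34 mL/hr
Time remaining = 1204.605 mL ÷ 128.34 mL/hr = 9.386043 hr

9.4 hours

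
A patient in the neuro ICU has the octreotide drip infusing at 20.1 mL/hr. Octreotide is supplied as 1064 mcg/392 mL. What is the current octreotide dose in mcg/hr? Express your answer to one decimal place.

54.6 mcg/hr

Concentration = 1064 mcg ÷ 392 mL = 2.714286 mcg/mL
Drug rate = 20.1 mL/hr × 2.714286 mcg/mL = 54.55714 mcg/hr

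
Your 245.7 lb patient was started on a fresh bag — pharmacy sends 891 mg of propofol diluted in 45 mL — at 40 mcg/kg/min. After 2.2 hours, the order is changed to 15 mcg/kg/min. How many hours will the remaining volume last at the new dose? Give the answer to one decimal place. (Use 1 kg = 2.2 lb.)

3.0 hours

Initial rate:
Weight = 245.7 lb ÷ 2.2 lb/kg = 111.6818 kg
Dose = 40 mcg/kg/min × 111.6818 kg = 4467.273 mcg/min
4467.273 mcg/min × 60 min/hr = 268036.4 mcg/hr
Concentration = 891 mg ÷ 45 mL = 19.8 mg/mL = 19800 mcg/mL
Rate = 268036.4 mcg/hr ÷ 19800 mcg/mL = 13.53719 mL/hr
Volume infused so far = 13.53719 mL/hr × 2.2 hr = 29.78182 mL
Volume remaining = 45 − 29.78182 = 15.21818 mL
New rate:
Dose = 15 mcg/kg/min × 111.6818 kg = 1675.227 mcg/min
1675.227 mcg/min × 60 min/hr = 100513.6 mcg/hr
Rate = 100513.6 mcg/hr ÷ 19800 mcg/mL = 5.076446 mL/hr
Time remaining = 15.21818 mL ÷ 5.076446 mL/hr = 2.997802 hr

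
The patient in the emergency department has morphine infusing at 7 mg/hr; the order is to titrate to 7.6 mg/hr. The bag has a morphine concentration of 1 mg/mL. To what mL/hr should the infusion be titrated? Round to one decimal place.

Rate = 7.6 mg/hr ÷ 1 mg/mL = 7.6 mL/hr

7.6 mL/hr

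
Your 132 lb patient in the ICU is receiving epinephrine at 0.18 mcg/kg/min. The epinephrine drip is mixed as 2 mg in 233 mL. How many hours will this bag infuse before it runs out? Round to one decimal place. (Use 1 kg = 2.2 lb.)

3.1 hours

Weight = 132 lb ÷ 2.2 lb/kg = 60 kg
Dose = 0.18 mcg/kg/min × 60 kg = 10.8 mcg/min
10.8 mcg/min × 60 min/hr = 648 mcg/hr
Concentration = 2 mg ÷ 233 mL = 0.008583691 mg/mL = 8.583691 mcg/mL
Rate = 648 mcg/hr ÷ 8.583691 mcg/mL = 75.492 mL/hr
Duration = 233 mL ÷ 75.492 mL/hr = 3.08642 hr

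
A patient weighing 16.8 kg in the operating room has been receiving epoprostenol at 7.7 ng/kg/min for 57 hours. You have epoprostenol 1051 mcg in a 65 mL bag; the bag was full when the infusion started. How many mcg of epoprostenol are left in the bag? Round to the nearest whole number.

609 mcg

Dose = 7.7 ng/kg/min × 16.8 kg = 129.36 ng/min
129.36 ng/min × 60 min/hr = 7761.6 ng/hr
Concentration = 1051 mcg ÷ 65 mL = 16.16923 mcg/mL = 16169.23 ng/mL
Rate = 7761.6 ng/hr ÷ 16169.23 ng/mL = 0.4800228 mL/hr
Volume infused = 0.4800228 mL/hr × 57 hr = 27.3613 mL
Volume remaining = 65 − 27.3613 = 37.6387 mL
Drug remaining = 37.6387 mL × 16169.23 ng/mL = 608588.8 ng = 608.5888 mcg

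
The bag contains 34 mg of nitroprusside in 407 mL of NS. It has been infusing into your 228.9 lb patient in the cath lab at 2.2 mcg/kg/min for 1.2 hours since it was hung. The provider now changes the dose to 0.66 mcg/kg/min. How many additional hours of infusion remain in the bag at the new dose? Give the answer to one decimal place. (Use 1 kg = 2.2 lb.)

4.3 hours

Initial rate:
Weight = 228.9 lb ÷ 2.2 lb/kg = 104.0455 kg
Dose = 2.2 mcg/kg/min × 104.0455 kg = 228.9 mcg/min
228.9 mcg/min × 60 min/hr = 13734 mcg/hr
Concentration = 34 mg ÷ 407 mL = 0.08353808 mg/mL = 83.53808 mcg/mL
Rate = 13734 mcg/hr ÷ 83.53808 mcg/mL = 164.4041 mL/hr
Volume infused so far = 164.4041 mL/hr × 1.2 hr = 197.2849 mL
Volume remaining = 407 − 197.2849 = 209.7151 mL
New rate:
Dose = 0.66 mcg/kg/min × 104.0455 kg = 68.67 mcg/min
68.67 mcg/min × 60 min/hr = 4120.2 mcg/hr
Rate = 4120.2 mcg/hr ÷ 83.53808 mcg/mL = 49.32122 mL/hr
Time remaining = 209.7151 mL ÷ 49.32122 mL/hr = 4.252027 hr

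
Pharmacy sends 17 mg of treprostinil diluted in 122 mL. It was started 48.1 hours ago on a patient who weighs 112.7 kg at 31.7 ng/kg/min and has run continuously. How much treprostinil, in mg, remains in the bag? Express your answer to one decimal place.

Dose = 31.7 ng/kg/min × 112.7 kg = 3572.59 ng/min
3572.59 ng/min × 60 min/hr = 214355.4 ng/hr
Concentration = 17 mg ÷ 122 mL = 0.1393443 mg/mL = 139344.3 ng/mL
Rate = 214355.4 ng/hr ÷ 139344.3 ng/mL = 1.538315 mL/hr
Volume infused = 1.538315 mL/hr × 48.1 hr = 73.99296 mL
Volume remaining = 122 − 73.99296 = 48.00704 mL
Drug remaining = 48.00704 mL × 139344.3 ng/mL = 6689505 ng = 6.689505 mg

6.7 mg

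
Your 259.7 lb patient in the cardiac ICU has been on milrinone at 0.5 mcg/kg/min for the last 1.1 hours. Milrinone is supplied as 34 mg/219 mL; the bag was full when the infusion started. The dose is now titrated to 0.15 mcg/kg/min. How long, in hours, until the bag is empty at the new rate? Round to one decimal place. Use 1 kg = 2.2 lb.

28.3 hours

Initial rate:
Weight = 259.7 lb ÷ 2.2 lb/kg = 118.0455 kg
Dose = 0.5 mcg/kg/min × 118.0455 kg = 59.02273 mcg/min
59.02273 mcg/min × 60 min/hr = 3541.364 mcg/hr
Concentration = 34 mg ÷ 219 mL = 0.1552511 mg/mL = 155.2511 mcg/mL
Rate = 3541.364 mcg/hr ÷ 155.2511 mcg/mL = 22.81055 mL/hr
Volume infused so far = 22.81055 mL/hr × 1.1 hr = 25.0916 mL
Volume remaining = 219 − 25.0916 = 193.9084 mL
New rate:
Dose = 0.15 mcg/kg/min × 118.0455 kg = 17.70682 mcg/min
17.70682 mcg/min × 60 min/hr = 1062.409 mcg/hr
Rate = 1062.409 mcg/hr ÷ 155.2511 mcg/mL = 6.843164 mL/hr
Time remaining = 193.9084 mL ÷ 6.843164 mL/hr = 28.33607 hr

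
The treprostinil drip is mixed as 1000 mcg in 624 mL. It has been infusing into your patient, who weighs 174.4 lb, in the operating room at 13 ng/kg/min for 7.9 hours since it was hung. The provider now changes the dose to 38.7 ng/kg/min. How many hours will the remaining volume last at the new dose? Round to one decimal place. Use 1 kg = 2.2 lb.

Initial rate:
Weight = 174.4 lb ÷ 2.2 lb/kg = 79.27273 kg
Dose = 13 ng/kg/min × 79.27273 kg = 1030.545 ng/min
1030.545 ng/min × 60 min/hr = 61832.73 ng/hr
Concentration = 1000 mcg ÷ 624 mL = 1.602564 mcg/mL = 1602.564 ng/mL
Rate = 61832.73 ng/hr ÷ 1602.564 ng/mL = 38.58362 mL/hr
Volume infused so far = 38.58362 mL/hr × 7.9 hr = 304.8106 mL
Volume remaining = 624 − 304.8106 = 319.1894 mL
New rate:
Dose = 38.7 ng/kg/min × 79.27273 kg = 3067.855 ng/min
3067.855 ng/min × 60 min/hr = 184071.3 ng/hr
Rate = 184071.3 ng/hr ÷ 1602.564 ng/mL = 114.8605 mL/hr
Time remaining = 319.1894 mL ÷ 114.8605 mL/hr = 2.778931 hr

2.8 hours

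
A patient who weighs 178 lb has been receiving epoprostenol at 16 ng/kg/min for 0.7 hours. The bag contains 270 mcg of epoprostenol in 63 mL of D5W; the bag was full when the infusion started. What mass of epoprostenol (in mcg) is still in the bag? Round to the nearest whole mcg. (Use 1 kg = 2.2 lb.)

Weight = 178 lb ÷ 2.2 lb/kg = 80.90909 kg
Dose = 16 ng/kg/min × 80.90909 kg = 1294.545 ng/min
1294.545 ng/min × 60 min/hr = 77672.73 ng/hr
Concentration = 270 mcg ÷ 63 mL = 4.285714 mcg/mL = 4285.714 ng/mL
Rate = 77672.73 ng/hr ÷ 4285.714 ng/mL = 18.12364 mL/hr
Volume infused = 18.12364 mL/hr × 0.7 hr = 12.68655 mL
Volume remaining = 63 − 12.68655 = 50.31345 mL
Drug remaining = 50.31345 mL × 4285.714 ng/mL = 215629.1 ng = 215.6291 mcg

216 mcg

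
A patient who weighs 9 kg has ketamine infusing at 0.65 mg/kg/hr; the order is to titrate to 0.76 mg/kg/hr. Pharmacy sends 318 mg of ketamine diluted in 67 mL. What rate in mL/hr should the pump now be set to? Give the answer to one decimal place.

Dose = 0.76 mg/kg/hr × 9 kg = 6.84 mg/hr
Concentration = 318 mg ÷ 67 mL = 4.746269 mg/mL
Rate = 6.84 mg/hr ÷ 4.746269 mg/mL = 1.441132 mL/hr

1.4 mL/hr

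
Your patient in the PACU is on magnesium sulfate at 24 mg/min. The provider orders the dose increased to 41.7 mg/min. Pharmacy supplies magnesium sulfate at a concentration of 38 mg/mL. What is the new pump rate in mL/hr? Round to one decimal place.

41.7 mg/min × 60 min/hr = 2502 mg/hr
Rate = 2502 mg/hr ÷ 38 mg/mL = 65.84211 mL/hr

65.8 mL/hr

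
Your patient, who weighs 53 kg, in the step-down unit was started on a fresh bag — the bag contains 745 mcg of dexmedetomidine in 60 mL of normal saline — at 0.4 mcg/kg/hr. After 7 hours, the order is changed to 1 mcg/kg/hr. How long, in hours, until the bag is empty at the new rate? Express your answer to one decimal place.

Initial rate:
Dose = 0.4 mcg/kg/hr × 53 kg = 21.2 mcg/hr
Concentration = 745 mcg ÷ 60 mL = 12.41667 mcg/mL
Rate = 21.2 mcg/hr ÷ 12.41667 mcg/mL = 1.707383 mL/hr
Volume infused so far = 1.707383 mL/hr × 7 hr = 11.95168 mL
Volume remaining = 60 − 11.95168 = 48.04832 mL
New rate:
Dose = 1 mcg/kg/hr × 53 kg = 53 mcg/hr
Rate = 53 mcg/hr ÷ 12.41667 mcg/mL = 4.268456 mL/hr
Time remaining = 48.04832 mL ÷ 4.268456 mL/hr = 11.2566 hr

11.3 hours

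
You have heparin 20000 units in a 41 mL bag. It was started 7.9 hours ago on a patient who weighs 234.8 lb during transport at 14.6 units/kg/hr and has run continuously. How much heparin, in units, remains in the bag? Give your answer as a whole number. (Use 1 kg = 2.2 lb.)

7690 units

Weight = 234.8 lb ÷ 2.2 lb/kg = 106.7273 kg
Dose = 14.6 units/kg/hr × 106.7273 kg = 1558.218 units/hr
Concentration = 20000 units ÷ 41 mL = 487.8049 units/mL
Rate = 1558.218 units/hr ÷ 487.8049 units/mL = 3.194347 mL/hr
Volume infused = 3.194347 mL/hr × 7.9 hr = 25.23534 mL
Volume remaining = 41 − 25.23534 = 15.76466 mL
Drug remaining = 15.76466 mL × 487.8049 units/mL = 7690.076 units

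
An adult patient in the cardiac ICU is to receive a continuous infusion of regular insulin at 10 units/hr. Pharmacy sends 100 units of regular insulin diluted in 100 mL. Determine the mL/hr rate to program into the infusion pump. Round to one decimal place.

10.0 mL/hr

Concentration = 100 units ÷ 100 mL = 1 units/mL
Rate = 10 units/hr ÷ 1 units/mL = 10 mL/hr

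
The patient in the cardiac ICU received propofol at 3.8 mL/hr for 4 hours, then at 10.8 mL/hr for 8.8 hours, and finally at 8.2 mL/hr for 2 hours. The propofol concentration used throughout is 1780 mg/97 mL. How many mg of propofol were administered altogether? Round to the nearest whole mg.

Concentration = 1780 mg ÷ 97 mL = 18.35052 mg/mL
Stage 1: 3.8 mL/hr × 4 hr = 15.2 mL → 15.2 mL × 18.35052 mg/mL = 278.9278 mg
Stage 2: 10.8 mL/hr × 8.8 hr = 95.04 mL → 95.04 mL × 18.35052 mg/mL = 1744.033 mg
Stage 3: 8.2 mL/hr × 2 hr = 16.4 mL → 16.4 mL × 18.35052 mg/mL = 300.9485 mg
Total = 278.9278 + 1744.033 + 300.9485 = 2323.909 mg

2324 mg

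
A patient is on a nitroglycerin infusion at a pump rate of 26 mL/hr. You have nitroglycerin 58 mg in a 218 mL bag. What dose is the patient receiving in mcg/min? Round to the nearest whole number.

Concentration = 58 mg ÷ 218 mL = 0.266055 mg/mL = 266.055 mcg/mL
Drug rate = 26 mL/hr × 266.055 mcg/mL = 6917.431 mcg/hr
6917.431 mcg/hr ÷ 60 min/hr = 115.2905 mcg/min

115 mcg/min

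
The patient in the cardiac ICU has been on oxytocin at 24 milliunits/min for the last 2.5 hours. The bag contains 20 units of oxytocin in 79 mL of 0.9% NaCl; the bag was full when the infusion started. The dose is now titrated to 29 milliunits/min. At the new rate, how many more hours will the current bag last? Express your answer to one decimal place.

Initial rate:
24 milliunits/min × 60 min/hr = 1440 milliunits/hr
Concentration = 20 units ÷ 79 mL = 0.2531646 units/mL = 253.1646 milliunits/mL
Rate = 1440 milliunits/hr ÷ 253.1646 milliunits/mL = 5.688 mL/hr
Volume infused so far = 5.688 mL/hr × 2.5 hr = 14.22 mL
Volume remaining = 79 − 14.22 = 64.78 mL
New rate:
29 milliunits/min × 60 min/hr = 1740 milliunits/hr
Rate = 1740 milliunits/hr ÷ 253.1646 milliunits/mL = 6.873 mL/hr
Time remaining = 64.78 mL ÷ 6.873 mL/hr = 9.425287 hr

9.4 hours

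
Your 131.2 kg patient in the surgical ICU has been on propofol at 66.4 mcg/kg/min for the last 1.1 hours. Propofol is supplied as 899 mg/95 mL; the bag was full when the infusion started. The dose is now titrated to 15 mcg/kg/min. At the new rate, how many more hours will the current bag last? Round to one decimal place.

Initial rate:
Dose = 66.4 mcg/kg/min × 131.2 kg = 8711.68 mcg/min
8711.68 mcg/min × 60 min/hr = 522700.8 mcg/hr
Concentration = 899 mg ÷ 95 mL = 9.463158 mg/mL = 9463.158 mcg/mL
Rate = 522700.8 mcg/hr ÷ 9463.158 mcg/mL = 55.23535 mL/hr
Volume infused so far = 55.23535 mL/hr × 1.1 hr = 60.75888 mL
Volume remaining = 95 − 60.75888 = 34.24112 mL
New rate:
Dose = 15 mcg/kg/min × 131.2 kg = 1968 mcg/min
1968 mcg/min × 60 min/hr = 118080 mcg/hr
Rate = 118080 mcg/hr ÷ 9463.158 mcg/mL = 12.47786 mL/hr
Time remaining = 34.24112 mL ÷ 12.47786 mL/hr = 2.744149 hr

2.7 hours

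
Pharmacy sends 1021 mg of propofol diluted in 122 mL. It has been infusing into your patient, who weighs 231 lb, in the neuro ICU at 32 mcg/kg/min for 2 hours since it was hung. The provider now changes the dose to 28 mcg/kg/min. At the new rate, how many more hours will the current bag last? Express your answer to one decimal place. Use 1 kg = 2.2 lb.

Initial rate:
Weight = 231 lb ÷ 2.2 lb/kg = 105 kg
Dose = 32 mcg/kg/min × 105 kg = 3360 mcg/min
3360 mcg/min × 60 min/hr = 201600 mcg/hr
Concentration = 1021 mg ÷ 122 mL = 8.368852 mg/mL = 8368.852 mcg/mL
Rate = 201600 mcg/hr ÷ 8368.852 mcg/mL = 24.08932 mL/hr
Volume infused so far = 24.08932 mL/hr × 2 hr = 48.17865 mL
Volume remaining = 122 − 48.17865 = 73.82135 mL
New rate:
Dose = 28 mcg/kg/min × 105 kg = 2940 mcg/min
2940 mcg/min × 60 min/hr = 176400 mcg/hr
Rate = 176400 mcg/hr ÷ 8368.852 mcg/mL = 21.07816 mL/hr
Time remaining = 73.82135 mL ÷ 21.07816 mL/hr = 3.502268 hr

3.5 hours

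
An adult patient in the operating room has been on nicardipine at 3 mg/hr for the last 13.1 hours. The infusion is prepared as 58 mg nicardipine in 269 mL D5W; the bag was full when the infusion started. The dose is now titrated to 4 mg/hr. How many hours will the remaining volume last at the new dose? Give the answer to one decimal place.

Initial rate:
Concentration = 58 mg ÷ 269 mL = 0.2156134 mg/mL
Rate = 3 mg/hr ÷ 0.2156134 mg/mL = 13.91379 mL/hr
Volume infused so far = 13.91379 mL/hr × 13.1 hr = 182.2707 mL
Volume remaining = 269 − 182.2707 = 86.72931 mL
New rate:
Rate = 4 mg/hr ÷ 0.2156134 mg/mL = 18.55172 mL/hr
Time remaining = 86.72931 mL ÷ 18.55172 mL/hr = 4.675 hr

4.7 hours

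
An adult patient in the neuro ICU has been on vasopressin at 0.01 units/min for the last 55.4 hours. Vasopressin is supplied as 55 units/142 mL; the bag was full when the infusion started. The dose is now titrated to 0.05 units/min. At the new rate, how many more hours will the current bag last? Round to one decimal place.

7.3 hours

Initial rate:
0.01 units/min × 60 min/hr = 0.6 units/hr
Concentration = 55 units ÷ 142 mL = 0.3873239 units/mL
Rate = 0.6 units/hr ÷ 0.3873239 units/mL = 1.549091 mL/hr
Volume infused so far = 1.549091 mL/hr × 55.4 hr = 85.81964 mL
Volume remaining = 142 − 85.81964 = 56.18036 mL
New rate:
0.05 units/min × 60 min/hr = 3 units/hr
Rate = 3 units/hr ÷ 0.3873239 units/mL = 7.745455 mL/hr
Time remaining = 56.18036 mL ÷ 7.745455 mL/hr = 7.253333 hr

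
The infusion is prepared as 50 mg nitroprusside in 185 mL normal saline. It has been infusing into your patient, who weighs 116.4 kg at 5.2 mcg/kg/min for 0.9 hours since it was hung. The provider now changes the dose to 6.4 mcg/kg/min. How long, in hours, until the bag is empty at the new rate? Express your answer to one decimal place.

0.4 hours

Initial rate:
Dose = 5.2 mcg/kg/min × 116.4 kg = 605.28 mcg/min
605.28 mcg/min × 60 min/hr = 36316.8 mcg/hr
Concentration = 50 mg ÷ 185 mL = 0.2702703 mg/mL = 270.2703 mcg/mL
Rate = 36316.8 mcg/hr ÷ 270.2703 mcg/mL = 134.3722 mL/hr
Volume infused so far = 134.3722 mL/hr × 0.9 hr = 120.9349 mL
Volume remaining = 185 − 120.9349 = 64.06506 mL
New rate:
Dose = 6.4 mcg/kg/min × 116.4 kg = 744.96 mcg/min
744.96 mcg/min × 60 min/hr = 44697.6 mcg/hr
Rate = 44697.6 mcg/hr ÷ 270.2703 mcg/mL = 165.3811 mL/hr
Time remaining = 64.06506 mL ÷ 165.3811 mL/hr = 0.3873783 hr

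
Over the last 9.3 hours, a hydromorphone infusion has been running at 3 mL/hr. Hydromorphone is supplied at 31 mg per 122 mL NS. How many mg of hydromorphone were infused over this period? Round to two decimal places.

Concentration = 31 mg ÷ 122 mL = 0.2540984 mg/mL
Drug rate = 3 mL/hr × 0.2540984 mg/mL = 0.7622951 mg/hr
Total = 0.7622951 mg/hr × 9.3 hr = 7.089344 mg

7.09 mg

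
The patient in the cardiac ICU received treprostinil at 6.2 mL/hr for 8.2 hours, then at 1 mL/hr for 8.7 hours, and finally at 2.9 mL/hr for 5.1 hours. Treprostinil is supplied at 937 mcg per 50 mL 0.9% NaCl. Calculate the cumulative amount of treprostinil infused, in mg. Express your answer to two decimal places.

1.39 mg

Concentration = 937 mcg ÷ 50 mL = 18.74 mcg/mL
Stage 1: 6.2 mL/hr × 8.2 hr = 50.84 mL → 50.84 mL × 18.74 mcg/mL = 952.7416 mcg
Stage 2: 1 mL/hr × 8.7 hr = 8.7 mL → 8.7 mL × 18.74 mcg/mL = 163.038 mcg
Stage 3: 2.9 mL/hr × 5.1 hr = 14.79 mL → 14.79 mL × 18.74 mcg/mL = 277.1646 mcg
Total = 952.7416 + 163.038 + 277.1646 = 1392.944 mcg = 1.392944 mg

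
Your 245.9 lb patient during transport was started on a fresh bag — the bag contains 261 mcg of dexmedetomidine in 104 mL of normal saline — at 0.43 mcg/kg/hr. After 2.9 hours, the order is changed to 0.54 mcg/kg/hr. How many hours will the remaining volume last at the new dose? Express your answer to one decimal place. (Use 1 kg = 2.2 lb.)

2.0 hours

Initial rate:
Weight = 245.9 lb ÷ 2.2 lb/kg = 111.7727 kg
Dose = 0.43 mcg/kg/hr × 111.7727 kg = 48.06227 mcg/hr
Concentration = 261 mcg ÷ 104 mL = 2.509615 mcg/mL
Rate = 48.06227 mcg/hr ÷ 2.509615 mcg/mL = 19.15125 mL/hr
Volume infused so far = 19.15125 mL/hr × 2.9 hr = 55.53863 mL
Volume remaining = 104 − 55.53863 = 48.46137 mL
New rate:
Dose = 0.54 mcg/kg/hr × 111.7727 kg = 60.35727 mcg/hr
Rate = 60.35727 mcg/hr ÷ 2.509615 mcg/mL = 24.05041 mL/hr
Time remaining = 48.46137 mL ÷ 24.05041 mL/hr = 2.014992 hr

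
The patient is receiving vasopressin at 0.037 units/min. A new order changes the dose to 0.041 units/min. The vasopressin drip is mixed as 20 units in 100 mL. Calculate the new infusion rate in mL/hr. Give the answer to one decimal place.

12.3 mL/hr

0.041 units/min × 60 min/hr = 2.46 units/hr
Concentration = 20 units ÷ 100 mL = 0.2 units/mL
Rate = 2.46 units/hr ÷ 0.2 units/mL = 12.3 mL/hr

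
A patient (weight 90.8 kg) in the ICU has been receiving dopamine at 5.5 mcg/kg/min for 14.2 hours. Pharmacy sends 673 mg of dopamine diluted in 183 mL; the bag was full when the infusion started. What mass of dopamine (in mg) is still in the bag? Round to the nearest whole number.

248 mg

Dose = 5.5 mcg/kg/min × 90.8 kg = 499.4 mcg/min
499.4 mcg/min × 60 min/hr = 29964 mcg/hr
Concentration = 673 mg ÷ 183 mL = 3.677596 mg/mL = 3677.596 mcg/mL
Rate = 29964 mcg/hr ÷ 3677.596 mcg/mL = 8.147715 mL/hr
Volume infused = 8.147715 mL/hr × 14.2 hr = 115.6975 mL
Volume remaining = 183 − 115.6975 = 67.30245 mL
Drug remaining = 67.30245 mL × 3677.596 mcg/mL = 247511.2 mcg = 247.5112 mg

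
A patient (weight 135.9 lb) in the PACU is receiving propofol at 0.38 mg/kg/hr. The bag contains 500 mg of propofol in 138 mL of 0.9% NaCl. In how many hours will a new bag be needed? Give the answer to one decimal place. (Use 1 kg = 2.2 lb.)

21.3 hours

Weight = 135.9 lb ÷ 2.2 lb/kg = 61.77273 kg
Dose = 0.38 mg/kg/hr × 61.77273 kg = 23.47364 mg/hr
Concentration = 500 mg ÷ 138 mL = 3.623188 mg/mL
Rate = 23.47364 mg/hr ÷ 3.623188 mg/mL = 6.478724 mL/hr
Duration = 138 mL ÷ 6.478724 mL/hr = 21.30049 hr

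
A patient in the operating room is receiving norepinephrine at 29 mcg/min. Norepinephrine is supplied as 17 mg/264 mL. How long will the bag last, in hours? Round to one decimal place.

29 mcg/min × 60 min/hr = 1740 mcg/hr
Concentration = 17 mg ÷ 264 mL = 0.06439394 mg/mL = 64.39394 mcg/mL
Rate = 1740 mcg/hr ÷ 64.39394 mcg/mL = 27.02118 mL/hr
Duration = 264 mL ÷ 27.02118 mL/hr = 9.770115 hr

9.8 hours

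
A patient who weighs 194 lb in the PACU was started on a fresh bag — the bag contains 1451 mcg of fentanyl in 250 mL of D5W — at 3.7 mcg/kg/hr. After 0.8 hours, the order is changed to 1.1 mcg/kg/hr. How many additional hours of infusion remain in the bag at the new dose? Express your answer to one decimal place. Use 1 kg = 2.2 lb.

Initial rate:
Weight = 194 lb ÷ 2.2 lb/kg = 88.18182 kg
Dose = 3.7 mcg/kg/hr × 88.18182 kg = 326.2727 mcg/hr
Concentration = 1451 mcg ÷ 250 mL = 5.804 mcg/mL
Rate = 326.2727 mcg/hr ÷ 5.804 mcg/mL = 56.21515 mL/hr
Volume infused so far = 56.21515 mL/hr × 0.8 hr = 44.97212 mL
Volume remaining = 250 − 44.97212 = 205.0279 mL
New rate:
Dose = 1.1 mcg/kg/hr × 88.18182 kg = 97 mcg/hr
Rate = 97 mcg/hr ÷ 5.804 mcg/mL = 16.71261 mL/hr
Time remaining = 205.0279 mL ÷ 16.71261 mL/hr = 12.26785 hr

12.3 hours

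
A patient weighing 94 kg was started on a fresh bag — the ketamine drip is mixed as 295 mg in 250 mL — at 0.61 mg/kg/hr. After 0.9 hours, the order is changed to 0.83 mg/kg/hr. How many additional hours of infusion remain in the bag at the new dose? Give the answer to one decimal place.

3.1 hours

Initial rate:
Dose = 0.61 mg/kg/hr × 94 kg = 57.34 mg/hr
Concentration = 295 mg ÷ 250 mL = 1.18 mg/mL
Rate = 57.34 mg/hr ÷ 1.18 mg/mL = 48.59322 mL/hr
Volume infused so far = 48.59322 mL/hr × 0.9 hr = 43.7339 mL
Volume remaining = 250 − 43.7339 = 206.2661 mL
New rate:
Dose = 0.83 mg/kg/hr × 94 kg = 78.02 mg/hr
Rate = 78.02 mg/hr ÷ 1.18 mg/mL = 66.11864 mL/hr
Time remaining = 206.2661 mL ÷ 66.11864 mL/hr = 3.119636 hr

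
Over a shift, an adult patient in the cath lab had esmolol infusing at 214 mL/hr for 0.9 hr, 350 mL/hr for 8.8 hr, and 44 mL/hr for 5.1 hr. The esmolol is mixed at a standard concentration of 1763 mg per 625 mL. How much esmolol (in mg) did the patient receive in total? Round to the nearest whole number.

9864 mg

Concentration = 1763 mg ÷ 625 mL = 2.8208 mg/mL
Stage 1: 214 mL/hr × 0.9 hr = 192.6 mL → 192.6 mL × 2.8208 mg/mL = 543.2861 mg
Stage 2: 350 mL/hr × 8.8 hr = 3080 mL → 3080 mL × 2.8208 mg/mL = 8688.064 mg
Stage 3: 44 mL/hr × 5.1 hr = 224.4 mL → 224.4 mL × 2.8208 mg/mL = 632.9875 mg
Total = 543.2861 + 8688.064 + 632.9875 = 9864.338 mg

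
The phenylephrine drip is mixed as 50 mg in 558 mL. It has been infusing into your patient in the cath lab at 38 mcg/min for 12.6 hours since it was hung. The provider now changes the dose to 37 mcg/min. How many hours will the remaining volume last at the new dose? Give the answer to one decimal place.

Initial rate:
38 mcg/min × 60 min/hr = 2280 mcg/hr
Concentration = 50 mg ÷ 558 mL = 0.08960573 mg/mL = 89.60573 mcg/mL
Rate = 2280 mcg/hr ÷ 89.60573 mcg/mL = 25.4448 mL/hr
Volume infused so far = 25.4448 mL/hr × 12.6 hr = 320.6045 mL
Volume remaining = 558 − 320.6045 = 237.3955 mL
New rate:
37 mcg/min × 60 min/hr = 2220 mcg/hr
Rate = 2220 mcg/hr ÷ 89.60573 mcg/mL = 24.7752 mL/hr
Time remaining = 237.3955 mL ÷ 24.7752 mL/hr = 9.581982 hr

9.6 hours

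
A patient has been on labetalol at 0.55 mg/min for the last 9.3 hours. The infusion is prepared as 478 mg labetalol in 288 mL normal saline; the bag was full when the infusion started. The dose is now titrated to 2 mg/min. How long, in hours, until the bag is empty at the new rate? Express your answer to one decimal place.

1.4 hours

Initial rate:
0.55 mg/min × 60 min/hr = 33 mg/hr
Concentration = 478 mg ÷ 288 mL = 1.659722 mg/mL
Rate = 33 mg/hr ÷ 1.659722 mg/mL = 19.88285 mL/hr
Volume infused so far = 19.88285 mL/hr × 9.3 hr = 184.9105 mL
Volume remaining = 288 − 184.9105 = 103.0895 mL
New rate:
2 mg/min × 60 min/hr = 120 mg/hr
Rate = 120 mg/hr ÷ 1.659722 mg/mL = 72.30126 mL/hr
Time remaining = 103.0895 mL ÷ 72.30126 mL/hr = 1.425833 hr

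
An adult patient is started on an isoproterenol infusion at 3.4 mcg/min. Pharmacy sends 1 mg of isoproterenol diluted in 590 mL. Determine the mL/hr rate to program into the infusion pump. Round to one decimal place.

3.4 mcg/min × 60 min/hr = 204 mcg/hr
Concentration = 1 mg ÷ 590 mL = 0.001694915 mg/mL = 1.694915 mcg/mL
Rate = 204 mcg/hr ÷ 1.694915 mcg/mL = 120.36 mL/hr

120.4 mL/hr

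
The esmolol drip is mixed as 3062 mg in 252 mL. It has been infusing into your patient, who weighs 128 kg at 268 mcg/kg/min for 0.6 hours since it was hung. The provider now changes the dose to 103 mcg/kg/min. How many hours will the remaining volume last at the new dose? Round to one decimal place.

Initial rate:
Dose = 268 mcg/kg/min × 128 kg = 34304 mcg/min
34304 mcg/min × 60 min/hr = 2058240 mcg/hr
Concentration = 3062 mg ÷ 252 mL = 12.15079 mg/mL = 12150.79 mcg/mL
Rate = 2058240 mcg/hr ÷ 12150.79 mcg/mL = 169.3914 mL/hr
Volume infused so far = 169.3914 mL/hr × 0.6 hr = 101.6348 mL
Volume remaining = 252 − 101.6348 = 150.3652 mL
New rate:
Dose = 103 mcg/kg/min × 128 kg = 13184 mcg/min
13184 mcg/min × 60 min/hr = 791040 mcg/hr
Rate = 791040 mcg/hr ÷ 12150.79 mcg/mL = 65.10192 mL/hr
Time remaining = 150.3652 mL ÷ 65.10192 mL/hr = 2.309689 hr

2.3 hours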